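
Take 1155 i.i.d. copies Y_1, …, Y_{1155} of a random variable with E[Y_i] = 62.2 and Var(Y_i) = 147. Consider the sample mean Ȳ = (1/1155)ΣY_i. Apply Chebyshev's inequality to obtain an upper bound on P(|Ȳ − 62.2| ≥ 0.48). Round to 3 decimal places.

0.552

Var(Ȳ) = Var(Y_i)/n = 147/1155 = 0.12727.
Chebyshev: P(|Ȳ − 62.2| ≥ 0.48) ≤ Var(Ȳ)/(0.48)² = 147/(1155·0.48²) = 0.5524.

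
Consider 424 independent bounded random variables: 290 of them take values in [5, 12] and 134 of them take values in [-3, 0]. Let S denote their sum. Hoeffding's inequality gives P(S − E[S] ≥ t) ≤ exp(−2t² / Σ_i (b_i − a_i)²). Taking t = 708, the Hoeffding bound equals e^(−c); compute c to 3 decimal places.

65.032

Σ(b_i − a_i)² = 290·7² + 134·3² = 15416.
c = 2t² / 15416 = 2·708² / 15416 = 65.0317.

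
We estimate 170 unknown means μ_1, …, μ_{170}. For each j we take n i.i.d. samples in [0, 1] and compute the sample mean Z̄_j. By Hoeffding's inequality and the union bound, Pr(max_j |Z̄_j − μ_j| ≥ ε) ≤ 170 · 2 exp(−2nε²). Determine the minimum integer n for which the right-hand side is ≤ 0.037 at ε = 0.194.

122

Need 2·170·exp(−2nε²) ≤ 0.037, i.e. exp(−2nε²) ≤ 0.037/340.
So 2nε² ≥ ln(340/0.037) = 9.125783.
Hence n ≥ 9.125783/(2·0.194²) = 121.237.
The smallest integer n is 122.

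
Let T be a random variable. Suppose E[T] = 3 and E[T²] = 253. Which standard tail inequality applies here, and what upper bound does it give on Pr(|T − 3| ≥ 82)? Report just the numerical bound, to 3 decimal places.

0.036

The first two moments determine the variance, so Chebyshev's inequality is the sharpest standard bound available.
Var(T) = E[T²] − (E[T])² = 253 − 9 = 244.
Chebyshev's inequality: Pr(|T − μ| ≥ t) ≤ Var(T)/t² = 244/6724 = 0.0363.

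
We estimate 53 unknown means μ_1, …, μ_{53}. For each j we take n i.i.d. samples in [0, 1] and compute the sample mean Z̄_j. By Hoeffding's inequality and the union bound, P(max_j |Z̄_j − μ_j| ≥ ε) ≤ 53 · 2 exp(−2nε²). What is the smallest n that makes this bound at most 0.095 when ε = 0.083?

Need 2·53·exp(−2nε²) ≤ 0.095, i.e. exp(−2nε²) ≤ 0.095/106.
So 2nε² ≥ ln(106/0.095) = 7.017317.
Hence n ≥ 7.017317/(2·0.083²) = 509.313.
The smallest integer n is 510.

510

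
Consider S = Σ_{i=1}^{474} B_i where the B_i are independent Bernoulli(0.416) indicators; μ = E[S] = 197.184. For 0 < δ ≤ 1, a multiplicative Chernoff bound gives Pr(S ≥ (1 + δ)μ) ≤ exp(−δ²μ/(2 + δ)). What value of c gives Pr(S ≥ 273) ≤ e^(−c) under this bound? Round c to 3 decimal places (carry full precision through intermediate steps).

12.225

Write 273 = (1 + δ)μ, so δ = 273/197.184 − 1 = 0.3844937…
Then the exponent is δ²μ/(2 + δ) = (273 − μ)² / (μ·(2 + δ)) = 12.225141.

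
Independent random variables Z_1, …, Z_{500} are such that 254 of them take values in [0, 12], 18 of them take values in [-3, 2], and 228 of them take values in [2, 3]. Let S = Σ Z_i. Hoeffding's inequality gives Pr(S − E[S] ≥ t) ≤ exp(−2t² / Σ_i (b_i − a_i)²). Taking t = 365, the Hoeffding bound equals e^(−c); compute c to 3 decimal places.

7.152

Σ(b_i − a_i)² = 254·12² + 18·5² + 228·1² = 37254.
c = 2t² / 37254 = 2·365² / 37254 = 7.1523.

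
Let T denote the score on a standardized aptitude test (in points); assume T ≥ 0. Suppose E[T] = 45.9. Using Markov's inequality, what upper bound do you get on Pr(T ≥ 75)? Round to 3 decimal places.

Markov's inequality: for a non-negative random variable, Pr(T ≥ a) ≤ E[T]/a.
Here E[T] = 45.9 and a = 75, so the bound is 45.9/75 = 0.6120.

0.612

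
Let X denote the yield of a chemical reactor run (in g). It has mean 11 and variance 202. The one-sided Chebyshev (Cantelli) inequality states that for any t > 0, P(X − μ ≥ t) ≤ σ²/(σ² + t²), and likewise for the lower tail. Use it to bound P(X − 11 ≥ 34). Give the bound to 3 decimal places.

0.149

Here σ² = 202 and t = 34, so σ² + t² = 1358.
Cantelli's bound: 202/1358 = 0.1487.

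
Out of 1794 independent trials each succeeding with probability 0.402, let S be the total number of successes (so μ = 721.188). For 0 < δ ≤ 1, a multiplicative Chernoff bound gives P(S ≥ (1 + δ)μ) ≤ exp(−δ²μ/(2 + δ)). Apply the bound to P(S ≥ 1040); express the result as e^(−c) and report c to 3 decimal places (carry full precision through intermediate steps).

57.712

Write 1040 = (1 + δ)μ, so δ = 1040/721.188 − 1 = 0.442065…
Then the exponent is δ²μ/(2 + δ) = (1040 − μ)² / (μ·(2 + δ)) = 57.711665.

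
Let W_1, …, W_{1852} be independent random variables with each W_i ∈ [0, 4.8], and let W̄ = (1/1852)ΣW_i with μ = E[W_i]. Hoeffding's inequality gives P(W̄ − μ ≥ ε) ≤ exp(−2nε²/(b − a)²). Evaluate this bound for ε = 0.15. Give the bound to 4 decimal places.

Exponent: 2nε²/(b − a)² = 2·1852·0.15² / 4.8² = 3.61719.
Bound = exp(−3.61719) = 0.02686.

0.0269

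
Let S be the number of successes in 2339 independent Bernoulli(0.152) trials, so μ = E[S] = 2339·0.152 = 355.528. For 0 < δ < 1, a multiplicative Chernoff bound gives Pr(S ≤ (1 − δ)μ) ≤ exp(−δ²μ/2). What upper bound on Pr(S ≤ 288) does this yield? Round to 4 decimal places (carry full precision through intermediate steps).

Write 288 = (1 − δ)μ, so δ = 1 − 288/355.528 = 0.1899372…
Then the exponent is δ²μ/2 = (μ − 288)²/(2μ) = 6.413040.
Bound = exp(−6.413040) = 0.00164.

0.0016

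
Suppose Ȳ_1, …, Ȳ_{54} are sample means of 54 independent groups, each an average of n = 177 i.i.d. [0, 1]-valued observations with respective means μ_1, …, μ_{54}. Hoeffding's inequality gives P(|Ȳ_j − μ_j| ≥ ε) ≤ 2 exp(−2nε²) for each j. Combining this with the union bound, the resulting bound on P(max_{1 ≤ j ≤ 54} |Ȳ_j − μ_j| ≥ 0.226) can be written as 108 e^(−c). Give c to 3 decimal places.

Union bound over the 54 events: P(max_{1 ≤ j ≤ 54} |Ȳ_j − μ_j| ≥ 0.226) ≤ 54·2·exp(−2nε²) = 108 exp(−2·177·0.226²).
So c = 2·177·0.226² = 18.0809.

18.081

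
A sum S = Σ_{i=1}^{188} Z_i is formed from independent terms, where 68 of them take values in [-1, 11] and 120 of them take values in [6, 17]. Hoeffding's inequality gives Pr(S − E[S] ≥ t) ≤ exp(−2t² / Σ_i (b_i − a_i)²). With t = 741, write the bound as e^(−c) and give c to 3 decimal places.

Σ(b_i − a_i)² = 68·12² + 120·11² = 24312.
c = 2t² / 24312 = 2·741² / 24312 = 45.1695.

45.170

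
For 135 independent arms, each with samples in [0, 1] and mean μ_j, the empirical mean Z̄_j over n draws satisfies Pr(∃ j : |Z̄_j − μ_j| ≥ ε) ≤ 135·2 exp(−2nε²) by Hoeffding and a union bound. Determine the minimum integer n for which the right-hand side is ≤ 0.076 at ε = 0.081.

Need 2·135·exp(−2nε²) ≤ 0.076, i.e. exp(−2nε²) ≤ 0.076/270.
So 2nε² ≥ ln(270/0.076) = 8.175444.
Hence n ≥ 8.175444/(2·0.081²) = 623.033.
The smallest integer n is 624.

624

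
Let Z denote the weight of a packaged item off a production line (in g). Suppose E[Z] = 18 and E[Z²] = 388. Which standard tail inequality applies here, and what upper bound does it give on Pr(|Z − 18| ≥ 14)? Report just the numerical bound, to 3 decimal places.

The first two moments determine the variance, so Chebyshev's inequality is the sharpest standard bound available.
Var(Z) = E[Z²] − (E[Z])² = 388 − 324 = 64.
Chebyshev's inequality: Pr(|Z − μ| ≥ t) ≤ Var(Z)/t² = 64/196 = 0.3265.

0.327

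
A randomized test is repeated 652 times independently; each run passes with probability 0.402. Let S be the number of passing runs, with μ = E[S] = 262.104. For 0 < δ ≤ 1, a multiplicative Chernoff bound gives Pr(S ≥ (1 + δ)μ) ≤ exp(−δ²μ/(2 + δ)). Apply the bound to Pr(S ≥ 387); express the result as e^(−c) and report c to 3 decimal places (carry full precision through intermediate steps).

Write 387 = (1 + δ)μ, so δ = 387/262.104 − 1 = 0.4765131…
Then the exponent is δ²μ/(2 + δ) = (387 − μ)² / (μ·(2 + δ)) = 24.031605.

24.032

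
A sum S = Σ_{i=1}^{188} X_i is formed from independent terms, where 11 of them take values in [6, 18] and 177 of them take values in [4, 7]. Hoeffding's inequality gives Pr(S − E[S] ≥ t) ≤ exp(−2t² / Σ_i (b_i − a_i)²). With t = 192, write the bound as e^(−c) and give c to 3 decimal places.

Σ(b_i − a_i)² = 11·12² + 177·3² = 3177.
c = 2t² / 3177 = 2·192² / 3177 = 23.2068.

23.207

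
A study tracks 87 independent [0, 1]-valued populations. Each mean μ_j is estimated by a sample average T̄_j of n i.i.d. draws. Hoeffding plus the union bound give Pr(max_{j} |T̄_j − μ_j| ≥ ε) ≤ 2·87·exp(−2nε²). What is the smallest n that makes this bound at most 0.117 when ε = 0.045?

1804

Need 2·87·exp(−2nε²) ≤ 0.117, i.e. exp(−2nε²) ≤ 0.117/174.
So 2nε² ≥ ln(174/0.117) = 7.304637.
Hence n ≥ 7.304637/(2·0.045²) = 1803.614.
The smallest integer n is 1804.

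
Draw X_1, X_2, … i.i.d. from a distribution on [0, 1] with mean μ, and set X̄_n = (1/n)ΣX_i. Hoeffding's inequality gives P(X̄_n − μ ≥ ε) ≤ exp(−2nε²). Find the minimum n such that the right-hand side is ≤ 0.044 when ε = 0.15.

70

Require exp(−2nε²) ≤ 0.044, i.e. 2nε² ≥ ln(1/0.044) = 3.123566.
So n ≥ 3.123566 / (2·0.15²) = 69.413.
The smallest integer n is 70.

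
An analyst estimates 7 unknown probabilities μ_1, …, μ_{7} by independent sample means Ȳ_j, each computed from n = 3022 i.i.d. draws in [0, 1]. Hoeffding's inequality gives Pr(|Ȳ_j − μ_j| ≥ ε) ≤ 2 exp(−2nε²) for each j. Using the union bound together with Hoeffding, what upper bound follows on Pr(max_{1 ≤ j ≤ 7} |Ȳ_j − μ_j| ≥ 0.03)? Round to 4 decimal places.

0.0608

Per-experiment Hoeffding bound: 2·exp(−2·3022·0.03²) = 2·exp(−5.43960) = 0.0086824.
Union bound over 7 events: 7·0.0086824 = 0.06078.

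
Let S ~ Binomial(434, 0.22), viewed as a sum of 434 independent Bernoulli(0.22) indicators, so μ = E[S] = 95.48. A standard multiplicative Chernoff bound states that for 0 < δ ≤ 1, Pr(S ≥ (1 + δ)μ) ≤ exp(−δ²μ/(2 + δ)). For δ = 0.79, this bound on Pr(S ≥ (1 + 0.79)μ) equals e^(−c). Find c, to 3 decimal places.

c = δ²μ/(2 + δ) = 0.79²·95.48/(2 + 0.79) = 21.3581.

21.358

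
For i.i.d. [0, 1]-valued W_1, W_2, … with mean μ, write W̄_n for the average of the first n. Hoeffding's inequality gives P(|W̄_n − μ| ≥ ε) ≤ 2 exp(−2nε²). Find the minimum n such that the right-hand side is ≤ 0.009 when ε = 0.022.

Require 2·exp(−2nε²) ≤ 0.009, i.e. 2nε² ≥ ln(2/0.009) = 5.403678.
So n ≥ 5.403678 / (2·0.022²) = 5582.312.
The smallest integer n is 5583.

5583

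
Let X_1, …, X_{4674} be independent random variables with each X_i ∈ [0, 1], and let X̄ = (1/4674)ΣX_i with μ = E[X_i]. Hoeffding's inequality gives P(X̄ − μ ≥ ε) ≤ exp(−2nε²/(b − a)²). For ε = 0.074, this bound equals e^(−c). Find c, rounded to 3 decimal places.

51.190

c = 2nε²/(b − a)² = 2·4674·0.074² / 1² = 51.1896.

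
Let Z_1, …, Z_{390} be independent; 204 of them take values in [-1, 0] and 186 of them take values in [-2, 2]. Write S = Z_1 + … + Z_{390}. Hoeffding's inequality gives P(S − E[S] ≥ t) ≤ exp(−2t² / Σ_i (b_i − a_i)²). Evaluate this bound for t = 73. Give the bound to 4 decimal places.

Σ(b_i − a_i)² = 204·1² + 186·4² = 3180.
Exponent = 2·73² / 3180 = 3.35157.
Bound = exp(−3.35157) = 0.03503.

0.0350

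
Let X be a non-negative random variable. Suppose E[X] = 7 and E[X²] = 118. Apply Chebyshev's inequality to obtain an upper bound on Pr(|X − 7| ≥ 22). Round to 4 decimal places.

0.1426

Var(X) = E[X²] − (E[X])² = 118 − 49 = 69.
Chebyshev's inequality: Pr(|X − μ| ≥ t) ≤ Var(X)/t² = 69/484 = 0.1426.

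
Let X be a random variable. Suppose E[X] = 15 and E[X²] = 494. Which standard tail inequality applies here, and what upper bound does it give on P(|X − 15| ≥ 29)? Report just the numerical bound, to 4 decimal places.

0.3199

The first two moments determine the variance, so Chebyshev's inequality is the sharpest standard bound available.
Var(X) = E[X²] − (E[X])² = 494 − 225 = 269.
Chebyshev's inequality: P(|X − μ| ≥ t) ≤ Var(X)/t² = 269/841 = 0.3199.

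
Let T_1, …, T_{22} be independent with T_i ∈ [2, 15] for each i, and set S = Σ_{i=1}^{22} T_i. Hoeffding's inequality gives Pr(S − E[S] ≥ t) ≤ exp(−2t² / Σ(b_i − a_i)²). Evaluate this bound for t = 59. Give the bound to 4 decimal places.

Σ(b_i − a_i)² = 22·(13)² = 3718.
Exponent = 2·59²/3718 = 1.8725.
Bound = exp(−1.8725) = 0.15374.

0.1537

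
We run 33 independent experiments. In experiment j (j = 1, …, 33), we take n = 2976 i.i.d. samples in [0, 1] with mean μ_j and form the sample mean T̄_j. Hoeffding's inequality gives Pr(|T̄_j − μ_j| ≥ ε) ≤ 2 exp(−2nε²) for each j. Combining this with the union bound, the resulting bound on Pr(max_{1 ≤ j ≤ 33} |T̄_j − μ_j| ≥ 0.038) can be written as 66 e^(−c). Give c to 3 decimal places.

Union bound over the 33 events: Pr(max_{1 ≤ j ≤ 33} |T̄_j − μ_j| ≥ 0.038) ≤ 33·2·exp(−2nε²) = 66 exp(−2·2976·0.038²).
So c = 2·2976·0.038² = 8.5947.

8.595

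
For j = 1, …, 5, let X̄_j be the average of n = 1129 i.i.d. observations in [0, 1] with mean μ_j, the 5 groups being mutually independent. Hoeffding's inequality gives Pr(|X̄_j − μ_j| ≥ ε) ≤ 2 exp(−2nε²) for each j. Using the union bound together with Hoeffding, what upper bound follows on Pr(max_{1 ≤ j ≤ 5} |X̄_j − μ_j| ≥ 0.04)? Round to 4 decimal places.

Per-experiment Hoeffding bound: 2·exp(−2·1129·0.04²) = 2·exp(−3.61280) = 0.053952.
Union bound over 5 events: 5·0.053952 = 0.26976.

0.2698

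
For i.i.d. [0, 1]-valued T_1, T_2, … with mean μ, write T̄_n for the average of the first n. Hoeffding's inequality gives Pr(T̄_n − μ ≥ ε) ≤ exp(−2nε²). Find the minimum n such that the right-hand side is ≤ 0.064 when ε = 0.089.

Require exp(−2nε²) ≤ 0.064, i.e. 2nε² ≥ ln(1/0.064) = 2.748872.
So n ≥ 2.748872 / (2·0.089²) = 173.518.
The smallest integer n is 174.

174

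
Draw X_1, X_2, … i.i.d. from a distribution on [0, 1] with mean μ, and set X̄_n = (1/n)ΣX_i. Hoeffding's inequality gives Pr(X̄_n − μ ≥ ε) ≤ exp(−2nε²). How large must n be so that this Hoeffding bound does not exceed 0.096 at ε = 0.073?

Require exp(−2nε²) ≤ 0.096, i.e. 2nε² ≥ ln(1/0.096) = 2.343407.
So n ≥ 2.343407 / (2·0.073²) = 219.873.
The smallest integer n is 220.

220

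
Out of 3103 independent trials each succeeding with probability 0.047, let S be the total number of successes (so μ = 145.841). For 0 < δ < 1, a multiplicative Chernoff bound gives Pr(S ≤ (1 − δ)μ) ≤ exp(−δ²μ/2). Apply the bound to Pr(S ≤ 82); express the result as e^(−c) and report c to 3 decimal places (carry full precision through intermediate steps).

Write 82 = (1 − δ)μ, so δ = 1 − 82/145.841 = 0.4377438…
Then the exponent is δ²μ/2 = (μ − 82)²/(2μ) = 13.973002.

13.973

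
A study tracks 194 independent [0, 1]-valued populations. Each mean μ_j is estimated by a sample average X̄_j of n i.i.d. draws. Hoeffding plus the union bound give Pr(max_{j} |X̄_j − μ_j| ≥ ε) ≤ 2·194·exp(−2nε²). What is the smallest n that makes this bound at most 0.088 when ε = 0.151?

185

Need 2·194·exp(−2nε²) ≤ 0.088, i.e. exp(−2nε²) ≤ 0.088/388.
So 2nε² ≥ ln(388/0.088) = 8.391424.
Hence n ≥ 8.391424/(2·0.151²) = 184.014.
The smallest integer n is 185.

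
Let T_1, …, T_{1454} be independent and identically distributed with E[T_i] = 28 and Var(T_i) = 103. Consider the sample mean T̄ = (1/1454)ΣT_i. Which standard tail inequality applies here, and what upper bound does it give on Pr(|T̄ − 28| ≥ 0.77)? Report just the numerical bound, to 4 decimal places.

0.1195

With mean and variance of each term known, Chebyshev's inequality bounds the deviation of the sum (or sample mean).
Var(T̄) = Var(T_i)/n = 103/1454 = 0.070839.
Chebyshev: Pr(|T̄ − 28| ≥ 0.77) ≤ Var(T̄)/(0.77)² = 103/(1454·0.77²) = 0.1195.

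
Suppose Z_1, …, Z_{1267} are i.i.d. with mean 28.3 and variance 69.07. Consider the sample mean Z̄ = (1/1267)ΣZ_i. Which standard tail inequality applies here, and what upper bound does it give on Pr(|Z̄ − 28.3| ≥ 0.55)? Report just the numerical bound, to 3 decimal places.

With mean and variance of each term known, Chebyshev's inequality bounds the deviation of the sum (or sample mean).
Var(Z̄) = Var(Z_i)/n = 69.07/1267 = 0.054515.
Chebyshev: Pr(|Z̄ − 28.3| ≥ 0.55) ≤ Var(Z̄)/(0.55)² = 69.07/(1267·0.55²) = 0.1802.

0.180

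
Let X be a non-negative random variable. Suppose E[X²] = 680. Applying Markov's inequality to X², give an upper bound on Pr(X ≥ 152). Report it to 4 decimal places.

0.0294

Since X ≥ 0, the event {X ≥ 152} is the same as {X² ≥ 23104}.
Markov's inequality applied to X² gives Pr(X² ≥ 23104) ≤ E[X²]/23104 = 680/23104 = 0.0294.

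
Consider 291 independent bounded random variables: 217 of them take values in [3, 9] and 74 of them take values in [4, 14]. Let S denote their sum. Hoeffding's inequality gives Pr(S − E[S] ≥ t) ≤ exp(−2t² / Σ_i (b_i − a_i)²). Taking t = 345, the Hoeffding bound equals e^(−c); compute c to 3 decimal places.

Σ(b_i − a_i)² = 217·6² + 74·10² = 15212.
c = 2t² / 15212 = 2·345² / 15212 = 15.6488.

15.649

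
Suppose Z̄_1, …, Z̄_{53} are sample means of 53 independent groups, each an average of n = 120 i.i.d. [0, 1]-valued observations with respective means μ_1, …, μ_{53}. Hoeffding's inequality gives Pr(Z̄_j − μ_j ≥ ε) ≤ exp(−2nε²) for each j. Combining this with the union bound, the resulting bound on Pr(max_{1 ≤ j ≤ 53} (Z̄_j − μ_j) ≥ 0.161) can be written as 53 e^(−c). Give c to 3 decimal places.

Union bound over the 53 events: Pr(max_{1 ≤ j ≤ 53} (Z̄_j − μ_j) ≥ 0.161) ≤ 53·exp(−2nε²) = 53 exp(−2·120·0.161²).
So c = 2·120·0.161² = 6.2210.

6.221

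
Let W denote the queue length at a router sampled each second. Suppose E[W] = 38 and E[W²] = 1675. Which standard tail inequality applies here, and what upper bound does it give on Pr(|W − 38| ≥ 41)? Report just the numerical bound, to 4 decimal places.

0.1374

The first two moments determine the variance, so Chebyshev's inequality is the sharpest standard bound available.
Var(W) = E[W²] − (E[W])² = 1675 − 1444 = 231.
Chebyshev's inequality: Pr(|W − μ| ≥ t) ≤ Var(W)/t² = 231/1681 = 0.1374.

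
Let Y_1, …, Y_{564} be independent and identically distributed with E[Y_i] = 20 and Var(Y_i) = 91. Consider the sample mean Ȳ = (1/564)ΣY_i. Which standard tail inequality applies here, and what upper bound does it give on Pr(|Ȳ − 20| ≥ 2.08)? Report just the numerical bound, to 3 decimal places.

With mean and variance of each term known, Chebyshev's inequality bounds the deviation of the sum (or sample mean).
Var(Ȳ) = Var(Y_i)/n = 91/564 = 0.16135.
Chebyshev: Pr(|Ȳ − 20| ≥ 2.08) ≤ Var(Ȳ)/(2.08)² = 91/(564·2.08²) = 0.0373.

0.037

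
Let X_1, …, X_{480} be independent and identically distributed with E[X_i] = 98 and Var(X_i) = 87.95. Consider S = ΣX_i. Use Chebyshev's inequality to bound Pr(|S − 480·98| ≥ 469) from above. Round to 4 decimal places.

0.1919

Var(S) = n·Var(X_i) = 480·87.95 = 42216.
Chebyshev: Pr(|S − 480·98| ≥ 469) ≤ Var(S)/469² = 42216/219961 = 0.1919.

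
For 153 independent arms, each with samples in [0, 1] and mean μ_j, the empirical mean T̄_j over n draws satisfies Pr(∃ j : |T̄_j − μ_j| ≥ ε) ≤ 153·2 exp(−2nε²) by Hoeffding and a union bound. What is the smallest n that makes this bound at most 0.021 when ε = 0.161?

Need 2·153·exp(−2nε²) ≤ 0.021, i.e. exp(−2nε²) ≤ 0.021/306.
So 2nε² ≥ ln(306/0.021) = 9.586818.
Hence n ≥ 9.586818/(2·0.161²) = 184.924.
The smallest integer n is 185.

185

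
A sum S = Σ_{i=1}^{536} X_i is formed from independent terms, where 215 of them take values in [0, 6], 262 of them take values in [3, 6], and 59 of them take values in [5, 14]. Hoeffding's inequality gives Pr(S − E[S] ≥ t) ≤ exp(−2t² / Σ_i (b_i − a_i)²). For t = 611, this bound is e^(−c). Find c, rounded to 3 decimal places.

Σ(b_i − a_i)² = 215·6² + 262·3² + 59·9² = 14877.
c = 2t² / 14877 = 2·611² / 14877 = 50.1877.

50.188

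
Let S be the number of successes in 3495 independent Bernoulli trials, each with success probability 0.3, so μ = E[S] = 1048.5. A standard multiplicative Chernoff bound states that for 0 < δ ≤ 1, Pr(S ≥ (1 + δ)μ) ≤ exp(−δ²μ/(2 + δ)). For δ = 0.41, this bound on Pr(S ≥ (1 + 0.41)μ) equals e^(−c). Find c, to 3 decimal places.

c = δ²μ/(2 + δ) = 0.41²·1048.5/(2 + 0.41) = 73.1340.

73.134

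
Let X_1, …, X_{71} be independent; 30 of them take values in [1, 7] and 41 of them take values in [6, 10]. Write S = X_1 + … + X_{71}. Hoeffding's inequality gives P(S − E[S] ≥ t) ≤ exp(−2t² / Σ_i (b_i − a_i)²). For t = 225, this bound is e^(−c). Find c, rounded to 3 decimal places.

Σ(b_i − a_i)² = 30·6² + 41·4² = 1736.
c = 2t² / 1736 = 2·225² / 1736 = 58.3237.

58.324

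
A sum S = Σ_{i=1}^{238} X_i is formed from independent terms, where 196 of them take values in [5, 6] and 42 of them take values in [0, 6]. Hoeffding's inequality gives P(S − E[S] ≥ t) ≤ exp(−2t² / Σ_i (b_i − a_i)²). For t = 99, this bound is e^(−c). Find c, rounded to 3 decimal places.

Σ(b_i − a_i)² = 196·1² + 42·6² = 1708.
c = 2t² / 1708 = 2·99² / 1708 = 11.4766.

11.477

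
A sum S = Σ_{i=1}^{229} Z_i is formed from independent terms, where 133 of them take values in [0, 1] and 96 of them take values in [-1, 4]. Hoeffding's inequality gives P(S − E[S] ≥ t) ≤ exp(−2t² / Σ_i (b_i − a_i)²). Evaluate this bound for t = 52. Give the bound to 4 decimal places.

Σ(b_i − a_i)² = 133·1² + 96·5² = 2533.
Exponent = 2·52² / 2533 = 2.13502.
Bound = exp(−2.13502) = 0.11824.

0.1182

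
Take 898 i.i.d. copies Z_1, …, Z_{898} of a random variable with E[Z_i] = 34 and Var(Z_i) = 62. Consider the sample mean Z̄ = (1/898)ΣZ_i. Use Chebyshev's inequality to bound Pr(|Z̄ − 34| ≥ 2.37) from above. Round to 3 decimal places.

0.012

Var(Z̄) = Var(Z_i)/n = 62/898 = 0.069042.
Chebyshev: Pr(|Z̄ − 34| ≥ 2.37) ≤ Var(Z̄)/(2.37)² = 62/(898·2.37²) = 0.0123.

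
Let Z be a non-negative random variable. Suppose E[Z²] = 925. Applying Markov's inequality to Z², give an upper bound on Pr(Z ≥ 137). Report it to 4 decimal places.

Since Z ≥ 0, the event {Z ≥ 137} is the same as {Z² ≥ 18769}.
Markov's inequality applied to Z² gives Pr(Z² ≥ 18769) ≤ E[Z²]/18769 = 925/18769 = 0.0493.

0.0493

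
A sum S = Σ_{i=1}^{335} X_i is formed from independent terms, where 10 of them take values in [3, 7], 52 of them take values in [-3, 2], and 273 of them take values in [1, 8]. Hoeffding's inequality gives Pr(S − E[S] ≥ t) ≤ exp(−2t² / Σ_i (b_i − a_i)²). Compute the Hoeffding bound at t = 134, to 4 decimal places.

Σ(b_i − a_i)² = 10·4² + 52·5² + 273·7² = 14837.
Exponent = 2·134² / 14837 = 2.42044.
Bound = exp(−2.42044) = 0.08888.

0.0889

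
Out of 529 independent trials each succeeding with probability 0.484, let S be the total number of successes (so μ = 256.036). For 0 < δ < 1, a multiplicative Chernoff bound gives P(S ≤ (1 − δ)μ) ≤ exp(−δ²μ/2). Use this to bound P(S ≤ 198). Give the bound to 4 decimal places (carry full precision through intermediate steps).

0.0014

Write 198 = (1 − δ)μ, so δ = 1 − 198/256.036 = 0.2266712…
Then the exponent is δ²μ/2 = (μ − 198)²/(2μ) = 6.577546.
Bound = exp(−6.577546) = 0.00139.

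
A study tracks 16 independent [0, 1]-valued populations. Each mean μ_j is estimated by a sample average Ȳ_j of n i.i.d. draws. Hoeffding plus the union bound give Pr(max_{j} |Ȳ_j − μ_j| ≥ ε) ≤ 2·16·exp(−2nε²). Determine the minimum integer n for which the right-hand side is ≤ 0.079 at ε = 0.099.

307

Need 2·16·exp(−2nε²) ≤ 0.079, i.e. exp(−2nε²) ≤ 0.079/32.
So 2nε² ≥ ln(32/0.079) = 6.004043.
Hence n ≥ 6.004043/(2·0.099²) = 306.297.
The smallest integer n is 307.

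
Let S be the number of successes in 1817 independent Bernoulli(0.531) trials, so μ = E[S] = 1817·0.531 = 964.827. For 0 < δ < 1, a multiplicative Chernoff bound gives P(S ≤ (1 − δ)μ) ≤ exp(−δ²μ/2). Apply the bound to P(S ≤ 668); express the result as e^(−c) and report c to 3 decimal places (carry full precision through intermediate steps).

45.659

Write 668 = (1 − δ)μ, so δ = 1 − 668/964.827 = 0.3076479…
Then the exponent is δ²μ/2 = (μ − 668)²/(2μ) = 45.659102.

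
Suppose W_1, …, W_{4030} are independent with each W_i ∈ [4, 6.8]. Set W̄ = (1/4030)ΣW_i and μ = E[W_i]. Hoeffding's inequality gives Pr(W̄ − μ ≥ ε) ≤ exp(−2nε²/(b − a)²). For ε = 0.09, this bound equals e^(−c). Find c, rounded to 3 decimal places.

8.327

c = 2nε²/(b − a)² = 2·4030·0.09² / 2.8² = 8.3273.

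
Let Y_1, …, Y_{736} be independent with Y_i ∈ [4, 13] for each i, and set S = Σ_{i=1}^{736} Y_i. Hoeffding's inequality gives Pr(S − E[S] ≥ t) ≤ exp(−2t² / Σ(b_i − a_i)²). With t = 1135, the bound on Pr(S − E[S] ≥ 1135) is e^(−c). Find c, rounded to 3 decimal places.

Σ(b_i − a_i)² = 736·(9)² = 59616.
c = 2t²/59616 = 2·1135²/59616 = 43.2174.

43.217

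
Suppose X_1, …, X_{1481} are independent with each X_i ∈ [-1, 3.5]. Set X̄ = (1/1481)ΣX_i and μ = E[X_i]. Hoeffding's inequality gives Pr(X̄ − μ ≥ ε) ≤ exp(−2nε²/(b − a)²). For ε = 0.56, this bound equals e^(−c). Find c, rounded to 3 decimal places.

45.871

c = 2nε²/(b − a)² = 2·1481·0.56² / 4.5² = 45.8708.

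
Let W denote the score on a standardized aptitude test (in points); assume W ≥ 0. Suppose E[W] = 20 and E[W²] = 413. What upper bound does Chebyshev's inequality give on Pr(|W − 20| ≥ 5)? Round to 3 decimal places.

Var(W) = E[W²] − (E[W])² = 413 − 400 = 13.
Chebyshev's inequality: Pr(|W − μ| ≥ t) ≤ Var(W)/t² = 13/25 = 0.5200.

0.520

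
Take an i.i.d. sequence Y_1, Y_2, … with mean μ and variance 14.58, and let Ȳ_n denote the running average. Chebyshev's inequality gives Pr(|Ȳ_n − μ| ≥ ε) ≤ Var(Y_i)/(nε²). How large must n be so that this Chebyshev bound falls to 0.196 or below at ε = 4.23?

5

Require 14.58/(n·4.23²) ≤ 0.196, i.e. n ≥ 14.58/(0.196·4.23²) = 4.157.
The smallest integer n is 5.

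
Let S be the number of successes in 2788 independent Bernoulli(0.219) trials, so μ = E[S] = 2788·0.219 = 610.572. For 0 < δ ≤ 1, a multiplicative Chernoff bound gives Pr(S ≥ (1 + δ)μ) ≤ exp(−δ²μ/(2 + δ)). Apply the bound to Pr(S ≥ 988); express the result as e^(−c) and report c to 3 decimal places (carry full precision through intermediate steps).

89.112

Write 988 = (1 + δ)μ, so δ = 988/610.572 − 1 = 0.6181548…
Then the exponent is δ²μ/(2 + δ) = (988 − μ)² / (μ·(2 + δ)) = 89.111967.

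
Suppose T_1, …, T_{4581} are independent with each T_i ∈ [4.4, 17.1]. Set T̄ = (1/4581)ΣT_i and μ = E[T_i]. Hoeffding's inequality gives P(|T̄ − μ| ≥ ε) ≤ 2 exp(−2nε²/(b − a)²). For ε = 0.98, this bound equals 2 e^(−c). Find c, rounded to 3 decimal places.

c = 2nε²/(b − a)² = 2·4581·0.98² / 12.7² = 54.5551.

54.555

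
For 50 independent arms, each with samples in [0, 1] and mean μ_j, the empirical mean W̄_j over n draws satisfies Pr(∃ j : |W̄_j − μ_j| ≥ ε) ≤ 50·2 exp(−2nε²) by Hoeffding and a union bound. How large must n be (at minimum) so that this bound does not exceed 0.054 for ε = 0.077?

635

Need 2·50·exp(−2nε²) ≤ 0.054, i.e. exp(−2nε²) ≤ 0.054/100.
So 2nε² ≥ ln(100/0.054) = 7.523941.
Hence n ≥ 7.523941/(2·0.077²) = 634.503.
The smallest integer n is 635.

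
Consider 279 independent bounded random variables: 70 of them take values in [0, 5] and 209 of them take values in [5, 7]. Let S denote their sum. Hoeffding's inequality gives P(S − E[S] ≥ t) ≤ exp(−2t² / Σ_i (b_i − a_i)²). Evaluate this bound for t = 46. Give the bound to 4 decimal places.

Σ(b_i − a_i)² = 70·5² + 209·2² = 2586.
Exponent = 2·46² / 2586 = 1.63650.
Bound = exp(−1.63650) = 0.19466.

0.1947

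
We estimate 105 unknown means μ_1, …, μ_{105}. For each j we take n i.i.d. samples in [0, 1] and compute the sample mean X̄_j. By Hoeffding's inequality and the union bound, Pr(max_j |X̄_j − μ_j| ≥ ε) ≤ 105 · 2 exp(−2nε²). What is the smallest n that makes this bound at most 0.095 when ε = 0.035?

Need 2·105·exp(−2nε²) ≤ 0.095, i.e. exp(−2nε²) ≤ 0.095/210.
So 2nε² ≥ ln(210/0.095) = 7.700986.
Hence n ≥ 7.700986/(2·0.035²) = 3143.260.
The smallest integer n is 3144.

3144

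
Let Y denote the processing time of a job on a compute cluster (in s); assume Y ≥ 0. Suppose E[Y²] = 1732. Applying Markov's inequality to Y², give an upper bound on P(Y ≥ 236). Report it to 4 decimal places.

0.0311

Since Y ≥ 0, the event {Y ≥ 236} is the same as {Y² ≥ 55696}.
Markov's inequality applied to Y² gives P(Y² ≥ 55696) ≤ E[Y²]/55696 = 1732/55696 = 0.0311.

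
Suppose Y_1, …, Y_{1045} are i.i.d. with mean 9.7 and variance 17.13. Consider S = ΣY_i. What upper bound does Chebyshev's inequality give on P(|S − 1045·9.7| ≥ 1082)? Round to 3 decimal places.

0.015

Var(S) = n·Var(Y_i) = 1045·17.13 = 17900.85.
Chebyshev: P(|S − 1045·9.7| ≥ 1082) ≤ Var(S)/1082² = 17900.85/1170724 = 0.0153.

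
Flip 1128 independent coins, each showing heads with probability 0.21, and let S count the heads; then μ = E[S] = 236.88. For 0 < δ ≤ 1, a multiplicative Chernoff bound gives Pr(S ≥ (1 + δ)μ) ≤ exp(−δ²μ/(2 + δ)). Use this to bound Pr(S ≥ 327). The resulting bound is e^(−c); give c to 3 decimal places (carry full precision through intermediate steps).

Write 327 = (1 + δ)μ, so δ = 327/236.88 − 1 = 0.3804458…
Then the exponent is δ²μ/(2 + δ) = (327 − μ)² / (μ·(2 + δ)) = 14.403090.

14.403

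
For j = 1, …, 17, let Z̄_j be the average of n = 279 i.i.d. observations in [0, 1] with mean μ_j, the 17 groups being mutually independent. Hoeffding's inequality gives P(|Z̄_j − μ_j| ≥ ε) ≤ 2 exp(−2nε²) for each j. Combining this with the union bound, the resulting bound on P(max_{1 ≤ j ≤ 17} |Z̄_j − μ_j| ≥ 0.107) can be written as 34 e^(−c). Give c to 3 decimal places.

Union bound over the 17 events: P(max_{1 ≤ j ≤ 17} |Z̄_j − μ_j| ≥ 0.107) ≤ 17·2·exp(−2nε²) = 34 exp(−2·279·0.107²).
So c = 2·279·0.107² = 6.3885.

6.389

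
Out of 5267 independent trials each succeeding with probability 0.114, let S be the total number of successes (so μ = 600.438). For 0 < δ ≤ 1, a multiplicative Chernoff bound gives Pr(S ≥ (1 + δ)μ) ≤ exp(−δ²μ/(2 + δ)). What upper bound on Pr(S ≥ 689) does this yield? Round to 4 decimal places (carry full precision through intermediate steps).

0.0023

Write 689 = (1 + δ)μ, so δ = 689/600.438 − 1 = 0.1474957…
Then the exponent is δ²μ/(2 + δ) = (689 − μ)² / (μ·(2 + δ)) = 6.082672.
Bound = exp(−6.082672) = 0.00228.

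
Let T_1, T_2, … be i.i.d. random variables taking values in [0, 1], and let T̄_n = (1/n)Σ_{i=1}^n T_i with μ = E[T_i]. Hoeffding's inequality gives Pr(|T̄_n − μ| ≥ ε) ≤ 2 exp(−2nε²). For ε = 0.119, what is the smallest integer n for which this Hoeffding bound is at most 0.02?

Require 2·exp(−2nε²) ≤ 0.02, i.e. 2nε² ≥ ln(2/0.02) = 4.605170.
So n ≥ 4.605170 / (2·0.119²) = 162.600.
The smallest integer n is 163.

163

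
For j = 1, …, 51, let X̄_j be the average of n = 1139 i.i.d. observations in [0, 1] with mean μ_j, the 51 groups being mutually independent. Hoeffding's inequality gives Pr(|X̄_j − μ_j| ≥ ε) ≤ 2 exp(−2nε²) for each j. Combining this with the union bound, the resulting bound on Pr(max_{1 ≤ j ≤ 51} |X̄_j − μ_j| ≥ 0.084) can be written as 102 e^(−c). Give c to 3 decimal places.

Union bound over the 51 events: Pr(max_{1 ≤ j ≤ 51} |X̄_j − μ_j| ≥ 0.084) ≤ 51·2·exp(−2nε²) = 102 exp(−2·1139·0.084²).
So c = 2·1139·0.084² = 16.0736.

16.074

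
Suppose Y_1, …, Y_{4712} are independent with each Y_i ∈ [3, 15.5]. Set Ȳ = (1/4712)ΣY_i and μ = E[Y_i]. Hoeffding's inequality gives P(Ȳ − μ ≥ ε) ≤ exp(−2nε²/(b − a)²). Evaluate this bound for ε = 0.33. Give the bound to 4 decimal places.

Exponent: 2nε²/(b − a)² = 2·4712·0.33² / 12.5² = 6.56815.
Bound = exp(−6.56815) = 0.00140.

0.0014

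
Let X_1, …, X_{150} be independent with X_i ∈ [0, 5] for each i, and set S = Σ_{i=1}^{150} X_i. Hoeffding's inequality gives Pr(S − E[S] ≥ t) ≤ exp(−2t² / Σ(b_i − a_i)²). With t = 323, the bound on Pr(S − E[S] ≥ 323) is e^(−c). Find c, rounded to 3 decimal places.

55.642

Σ(b_i − a_i)² = 150·(5)² = 3750.
c = 2t²/3750 = 2·323²/3750 = 55.6421.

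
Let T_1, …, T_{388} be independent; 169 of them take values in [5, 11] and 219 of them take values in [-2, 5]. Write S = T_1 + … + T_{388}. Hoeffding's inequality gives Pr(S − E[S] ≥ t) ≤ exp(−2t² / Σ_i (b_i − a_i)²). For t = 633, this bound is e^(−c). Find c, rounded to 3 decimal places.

47.659

Σ(b_i − a_i)² = 169·6² + 219·7² = 16815.
c = 2t² / 16815 = 2·633² / 16815 = 47.6585.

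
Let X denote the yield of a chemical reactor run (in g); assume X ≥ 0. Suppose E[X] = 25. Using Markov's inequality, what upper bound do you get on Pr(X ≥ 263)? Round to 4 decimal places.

0.0951

Markov's inequality: for a non-negative random variable, Pr(X ≥ a) ≤ E[X]/a.
Here E[X] = 25 and a = 263, so the bound is 25/263 = 0.0951.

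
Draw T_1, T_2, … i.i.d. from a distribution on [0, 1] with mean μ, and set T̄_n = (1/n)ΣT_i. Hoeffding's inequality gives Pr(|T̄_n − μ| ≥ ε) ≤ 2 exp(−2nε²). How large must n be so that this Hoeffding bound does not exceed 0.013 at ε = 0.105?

229

Require 2·exp(−2nε²) ≤ 0.013, i.e. 2nε² ≥ ln(2/0.013) = 5.035953.
So n ≥ 5.035953 / (2·0.105²) = 228.388.
The smallest integer n is 229.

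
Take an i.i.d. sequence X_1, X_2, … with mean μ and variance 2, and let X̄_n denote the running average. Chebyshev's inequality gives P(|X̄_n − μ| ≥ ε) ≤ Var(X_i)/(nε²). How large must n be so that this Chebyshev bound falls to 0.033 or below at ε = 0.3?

674

Require 2/(n·0.3²) ≤ 0.033, i.e. n ≥ 2/(0.033·0.3²) = 673.401.
The smallest integer n is 674.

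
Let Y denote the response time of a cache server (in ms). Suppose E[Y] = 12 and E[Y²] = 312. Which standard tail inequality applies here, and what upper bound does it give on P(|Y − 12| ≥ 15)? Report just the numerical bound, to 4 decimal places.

The first two moments determine the variance, so Chebyshev's inequality is the sharpest standard bound available.
Var(Y) = E[Y²] − (E[Y])² = 312 − 144 = 168.
Chebyshev's inequality: P(|Y − μ| ≥ t) ≤ Var(Y)/t² = 168/225 = 0.7467.

0.7467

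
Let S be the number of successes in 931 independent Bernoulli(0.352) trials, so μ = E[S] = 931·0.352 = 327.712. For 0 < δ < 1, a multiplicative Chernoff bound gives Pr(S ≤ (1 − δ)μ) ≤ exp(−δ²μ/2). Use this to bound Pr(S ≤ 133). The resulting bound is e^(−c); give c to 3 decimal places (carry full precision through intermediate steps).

Write 133 = (1 − δ)μ, so δ = 1 − 133/327.712 = 0.5941558…
Then the exponent is δ²μ/2 = (μ − 133)²/(2μ) = 57.844636.

57.845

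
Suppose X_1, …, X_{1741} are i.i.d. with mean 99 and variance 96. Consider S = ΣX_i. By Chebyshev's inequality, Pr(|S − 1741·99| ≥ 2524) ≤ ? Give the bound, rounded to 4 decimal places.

Var(S) = n·Var(X_i) = 1741·96 = 167136.
Chebyshev: Pr(|S − 1741·99| ≥ 2524) ≤ Var(S)/2524² = 167136/6370576 = 0.0262.

0.0262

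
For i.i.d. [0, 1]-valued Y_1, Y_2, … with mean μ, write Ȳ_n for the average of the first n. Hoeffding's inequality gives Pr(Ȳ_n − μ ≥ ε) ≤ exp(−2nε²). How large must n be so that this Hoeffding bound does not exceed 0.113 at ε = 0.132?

63

Require exp(−2nε²) ≤ 0.113, i.e. 2nε² ≥ ln(1/0.113) = 2.180367.
So n ≥ 2.180367 / (2·0.132²) = 62.568.
The smallest integer n is 63.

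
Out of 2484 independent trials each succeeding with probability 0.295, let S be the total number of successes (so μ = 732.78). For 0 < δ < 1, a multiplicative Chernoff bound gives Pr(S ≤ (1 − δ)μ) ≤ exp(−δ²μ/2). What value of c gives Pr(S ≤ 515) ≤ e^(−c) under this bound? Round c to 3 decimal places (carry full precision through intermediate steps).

Write 515 = (1 − δ)μ, so δ = 1 − 515/732.78 = 0.297197…
Then the exponent is δ²μ/2 = (μ − 515)²/(2μ) = 32.361779.

32.362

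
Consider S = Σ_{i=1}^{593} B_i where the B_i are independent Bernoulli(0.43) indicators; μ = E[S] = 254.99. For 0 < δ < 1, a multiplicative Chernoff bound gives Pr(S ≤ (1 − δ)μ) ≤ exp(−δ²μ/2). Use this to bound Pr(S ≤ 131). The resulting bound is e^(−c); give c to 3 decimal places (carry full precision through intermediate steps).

30.145

Write 131 = (1 − δ)μ, so δ = 1 − 131/254.99 = 0.4862544…
Then the exponent is δ²μ/2 = (μ − 131)²/(2μ) = 30.145339.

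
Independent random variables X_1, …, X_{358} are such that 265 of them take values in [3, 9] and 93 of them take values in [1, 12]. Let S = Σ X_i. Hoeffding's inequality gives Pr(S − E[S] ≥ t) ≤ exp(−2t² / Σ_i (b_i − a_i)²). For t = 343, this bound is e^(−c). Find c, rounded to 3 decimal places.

Σ(b_i − a_i)² = 265·6² + 93·11² = 20793.
c = 2t² / 20793 = 2·343² / 20793 = 11.3162.

11.316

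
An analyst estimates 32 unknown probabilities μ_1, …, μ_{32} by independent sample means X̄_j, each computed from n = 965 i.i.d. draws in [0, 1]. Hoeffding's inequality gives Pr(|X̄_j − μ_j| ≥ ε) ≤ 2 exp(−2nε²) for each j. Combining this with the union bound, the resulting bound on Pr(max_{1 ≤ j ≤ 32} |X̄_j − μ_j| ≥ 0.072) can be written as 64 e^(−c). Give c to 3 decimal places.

Union bound over the 32 events: Pr(max_{1 ≤ j ≤ 32} |X̄_j − μ_j| ≥ 0.072) ≤ 32·2·exp(−2nε²) = 64 exp(−2·965·0.072²).
So c = 2·965·0.072² = 10.0051.

10.005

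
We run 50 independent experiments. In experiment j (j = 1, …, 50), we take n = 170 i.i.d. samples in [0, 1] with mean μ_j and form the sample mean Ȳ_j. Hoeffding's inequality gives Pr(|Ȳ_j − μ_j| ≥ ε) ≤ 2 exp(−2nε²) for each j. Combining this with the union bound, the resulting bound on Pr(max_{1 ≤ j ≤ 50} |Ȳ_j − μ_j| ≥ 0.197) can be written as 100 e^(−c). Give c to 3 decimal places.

13.195

Union bound over the 50 events: Pr(max_{1 ≤ j ≤ 50} |Ȳ_j − μ_j| ≥ 0.197) ≤ 50·2·exp(−2nε²) = 100 exp(−2·170·0.197²).
So c = 2·170·0.197² = 13.1951.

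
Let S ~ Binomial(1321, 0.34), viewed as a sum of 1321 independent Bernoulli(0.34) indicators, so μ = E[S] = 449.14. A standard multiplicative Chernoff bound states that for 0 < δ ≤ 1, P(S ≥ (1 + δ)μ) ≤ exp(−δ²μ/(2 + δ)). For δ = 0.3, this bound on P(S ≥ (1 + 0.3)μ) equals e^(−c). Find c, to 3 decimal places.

c = δ²μ/(2 + δ) = 0.3²·449.14/(2 + 0.3) = 17.5750.

17.575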